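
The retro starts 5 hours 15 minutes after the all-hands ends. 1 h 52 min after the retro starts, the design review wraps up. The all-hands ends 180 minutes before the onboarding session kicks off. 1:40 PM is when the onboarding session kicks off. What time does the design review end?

The all-hands ends at 1:40 PM − 180 min = 10:40 AM.
The retro starts at 10:40 AM + 315 min = 3:55 PM.
The design review ends at 3:55 PM + 112 min = 5:47 PM.

5:47 PM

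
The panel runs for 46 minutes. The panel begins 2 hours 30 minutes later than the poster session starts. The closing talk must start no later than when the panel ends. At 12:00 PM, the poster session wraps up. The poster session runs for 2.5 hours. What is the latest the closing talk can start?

12:46 PM

The poster session starts at 12:00 PM − 150 min = 9:30 AM.
The panel starts at 9:30 AM + 150 min = 12:00 PM.
The panel ends at 12:00 PM + 46 min = 12:46 PM.
The closing talk is bounded by the panel, so the latest it can start is 12:46 PM.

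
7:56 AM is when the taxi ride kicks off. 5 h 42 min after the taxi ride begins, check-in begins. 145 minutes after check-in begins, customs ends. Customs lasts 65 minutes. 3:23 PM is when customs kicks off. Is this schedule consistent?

Check-in starts at 7:56 AM + 342 min = 1:38 PM.
Customs ends at 1:38 PM + 145 min = 4:03 PM.
Customs starts at 4:03 PM − 65 min = 2:58 PM.
But customs is also said to start at 3:23 PM — a 25-minute conflict.

No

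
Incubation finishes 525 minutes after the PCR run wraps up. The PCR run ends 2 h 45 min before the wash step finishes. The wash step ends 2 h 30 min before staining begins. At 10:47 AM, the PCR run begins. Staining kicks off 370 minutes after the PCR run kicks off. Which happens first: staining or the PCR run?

Staining starts at 10:47 AM + 370 min = 4:57 PM.
Staining starts at 4:57 PM and the PCR run starts at 10:47 AM, so the PCR run is first.

the PCR run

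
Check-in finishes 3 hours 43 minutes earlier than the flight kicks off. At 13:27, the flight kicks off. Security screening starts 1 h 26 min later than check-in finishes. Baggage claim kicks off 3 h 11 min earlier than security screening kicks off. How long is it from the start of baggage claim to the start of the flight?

5 h 28 min

Check-in ends at 13:27 − 223 min = 09:44.
Security screening starts at 09:44 + 86 min = 11:10.
Baggage claim starts at 11:10 − 191 min = 07:59.
From 07:59 to 13:27 is 5 h 28 min.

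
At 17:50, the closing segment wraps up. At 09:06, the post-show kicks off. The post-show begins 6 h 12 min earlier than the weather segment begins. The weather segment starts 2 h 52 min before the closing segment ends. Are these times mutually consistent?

No

The weather segment starts at 17:50 − 172 min = 14:58.
The post-show starts at 14:58 − 372 min = 08:46.
But the post-show is also said to start at 09:06 — a 20-minute conflict.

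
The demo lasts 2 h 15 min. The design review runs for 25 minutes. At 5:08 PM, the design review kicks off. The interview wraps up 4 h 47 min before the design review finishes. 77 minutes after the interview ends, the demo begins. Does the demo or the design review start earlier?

The design review ends at 5:08 PM + 25 min = 5:33 PM.
The interview ends at 5:33 PM − 287 min = 12:46 PM.
The demo starts at 12:46 PM + 77 min = 2:03 PM.
The demo starts at 2:03 PM and the design review starts at 5:08 PM, so the demo is first.

the demo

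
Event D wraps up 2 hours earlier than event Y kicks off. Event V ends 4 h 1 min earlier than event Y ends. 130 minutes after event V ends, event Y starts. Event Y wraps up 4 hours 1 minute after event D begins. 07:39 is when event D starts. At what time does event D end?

07:49

Event Y ends at 07:39 + 241 min = 11:40.
Event V ends at 11:40 − 241 min = 07:39.
Event Y starts at 07:39 + 130 min = 09:49.
Event D ends at 09:49 − 120 min = 07:49.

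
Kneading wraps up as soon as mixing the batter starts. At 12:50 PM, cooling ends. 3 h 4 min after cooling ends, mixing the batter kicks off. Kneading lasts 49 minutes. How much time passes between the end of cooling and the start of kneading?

Mixing the batter starts at 12:50 PM + 184 min = 3:54 PM.
So kneading ends at 3:54 PM.
Kneading starts at 3:54 PM − 49 min = 3:05 PM.
From 12:50 PM to 3:05 PM is 135 minutes.

135 minutes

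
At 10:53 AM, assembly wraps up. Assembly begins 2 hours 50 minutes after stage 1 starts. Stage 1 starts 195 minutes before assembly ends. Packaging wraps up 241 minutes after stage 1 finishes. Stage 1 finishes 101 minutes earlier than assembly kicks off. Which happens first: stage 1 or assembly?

stage 1

Stage 1 starts at 10:53 AM − 195 min = 7:38 AM.
Assembly starts at 7:38 AM + 170 min = 10:28 AM.
Stage 1 starts at 7:38 AM and assembly starts at 10:28 AM, so stage 1 is first.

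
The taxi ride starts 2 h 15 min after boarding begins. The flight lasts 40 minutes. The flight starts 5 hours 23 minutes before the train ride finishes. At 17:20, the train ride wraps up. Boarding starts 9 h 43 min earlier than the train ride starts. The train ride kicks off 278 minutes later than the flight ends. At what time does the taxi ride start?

The flight starts at 17:20 − 323 min = 11:57.
The flight ends at 11:57 + 40 min = 12:37.
The train ride starts at 12:37 + 278 min = 17:15.
Boarding starts at 17:15 − 583 min = 07:32.
The taxi ride starts at 07:32 + 135 min = 09:47.

09:47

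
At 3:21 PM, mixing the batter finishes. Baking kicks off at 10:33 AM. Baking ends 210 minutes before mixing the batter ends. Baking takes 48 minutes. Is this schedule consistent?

No

Baking ends at 3:21 PM − 210 min = 11:51 AM.
Baking starts at 11:51 AM − 48 min = 11:03 AM.
But baking is also said to start at 10:33 AM — a 30-minute conflict.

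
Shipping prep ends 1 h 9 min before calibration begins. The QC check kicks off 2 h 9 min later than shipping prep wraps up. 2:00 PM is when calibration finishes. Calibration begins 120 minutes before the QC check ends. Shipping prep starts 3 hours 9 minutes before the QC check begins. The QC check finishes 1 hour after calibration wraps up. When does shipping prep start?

10:51 AM

The QC check ends at 2:00 PM + 60 min = 3:00 PM.
Calibration starts at 3:00 PM − 120 min = 1:00 PM.
Shipping prep ends at 1:00 PM − 69 min = 11:51 AM.
The QC check starts at 11:51 AM + 129 min = 2:00 PM.
Shipping prep starts at 2:00 PM − 189 min = 10:51 AM.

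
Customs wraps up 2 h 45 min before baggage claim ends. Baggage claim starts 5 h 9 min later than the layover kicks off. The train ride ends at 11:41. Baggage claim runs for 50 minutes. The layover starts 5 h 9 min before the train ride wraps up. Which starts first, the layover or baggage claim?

The layover starts at 11:41 − 309 min = 06:32.
Baggage claim starts at 06:32 + 309 min = 11:41.
The layover starts at 06:32 and baggage claim starts at 11:41, so the layover is first.

the layover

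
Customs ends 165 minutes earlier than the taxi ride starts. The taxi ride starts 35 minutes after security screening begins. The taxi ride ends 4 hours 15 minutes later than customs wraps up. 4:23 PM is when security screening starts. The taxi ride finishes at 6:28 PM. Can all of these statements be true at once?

The taxi ride starts at 4:23 PM + 35 min = 4:58 PM.
Customs ends at 4:58 PM − 165 min = 2:13 PM.
The taxi ride ends at 2:13 PM + 255 min = 6:28 PM.
That matches the stated 6:28 PM, so the schedule is consistent.

Yes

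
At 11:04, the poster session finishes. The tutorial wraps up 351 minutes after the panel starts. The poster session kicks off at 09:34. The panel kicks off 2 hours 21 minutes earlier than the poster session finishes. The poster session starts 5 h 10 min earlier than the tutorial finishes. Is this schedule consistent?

No

The panel starts at 11:04 − 141 min = 08:43.
The tutorial ends at 08:43 + 351 min = 14:34.
The poster session starts at 14:34 − 310 min = 09:24.
But the poster session is also said to start at 09:34 — a 10-minute conflict.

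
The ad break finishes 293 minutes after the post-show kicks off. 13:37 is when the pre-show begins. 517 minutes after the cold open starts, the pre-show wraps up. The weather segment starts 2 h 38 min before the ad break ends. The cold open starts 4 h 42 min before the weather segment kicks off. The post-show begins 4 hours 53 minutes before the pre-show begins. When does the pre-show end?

14:54

The post-show starts at 13:37 − 293 min = 08:44.
The ad break ends at 08:44 + 293 min = 13:37.
The weather segment starts at 13:37 − 158 min = 10:59.
The cold open starts at 10:59 − 282 min = 06:17.
The pre-show ends at 06:17 + 517 min = 14:54.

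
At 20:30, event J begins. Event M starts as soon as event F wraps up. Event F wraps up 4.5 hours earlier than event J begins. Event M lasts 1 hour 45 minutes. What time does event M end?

17:45

Event F ends at 20:30 − 270 min = 16:00.
So event M starts at 16:00.
Event M ends at 16:00 + 105 min = 17:45.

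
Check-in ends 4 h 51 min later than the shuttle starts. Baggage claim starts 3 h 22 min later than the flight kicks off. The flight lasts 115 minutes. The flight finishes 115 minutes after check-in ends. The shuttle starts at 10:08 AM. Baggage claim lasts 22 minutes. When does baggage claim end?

6:43 PM

Check-in ends at 10:08 AM + 291 min = 2:59 PM.
The flight ends at 2:59 PM + 115 min = 4:54 PM.
The flight starts at 4:54 PM − 115 min = 2:59 PM.
Baggage claim starts at 2:59 PM + 202 min = 6:21 PM.
Baggage claim ends at 6:21 PM + 22 min = 6:43 PM.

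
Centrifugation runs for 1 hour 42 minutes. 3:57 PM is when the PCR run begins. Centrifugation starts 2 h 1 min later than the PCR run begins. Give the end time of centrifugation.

Centrifugation starts at 3:57 PM + 121 min = 5:58 PM.
Centrifugation ends at 5:58 PM + 102 min = 7:40 PM.

7:40 PM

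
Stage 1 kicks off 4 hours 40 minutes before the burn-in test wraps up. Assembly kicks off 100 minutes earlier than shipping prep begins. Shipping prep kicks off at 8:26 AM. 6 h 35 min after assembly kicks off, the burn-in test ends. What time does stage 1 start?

Assembly starts at 8:26 AM − 100 min = 6:46 AM.
The burn-in test ends at 6:46 AM + 395 min = 1:21 PM.
Stage 1 starts at 1:21 PM − 280 min = 8:41 AM.

8:41 AM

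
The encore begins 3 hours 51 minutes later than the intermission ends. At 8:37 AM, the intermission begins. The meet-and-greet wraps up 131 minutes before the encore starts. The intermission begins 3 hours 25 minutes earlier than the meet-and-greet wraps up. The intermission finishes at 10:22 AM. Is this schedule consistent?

The encore starts at 10:22 AM + 231 min = 2:13 PM.
The meet-and-greet ends at 2:13 PM − 131 min = 12:02 PM.
The intermission starts at 12:02 PM − 205 min = 8:37 AM.
That matches the stated 8:37 AM, so the schedule is consistent.

Yes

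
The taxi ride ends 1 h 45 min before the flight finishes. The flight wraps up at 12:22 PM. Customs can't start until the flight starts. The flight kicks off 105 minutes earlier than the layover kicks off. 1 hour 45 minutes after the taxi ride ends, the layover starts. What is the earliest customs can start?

The taxi ride ends at 12:22 PM − 105 min = 10:37 AM.
The layover starts at 10:37 AM + 105 min = 12:22 PM.
The flight starts at 12:22 PM − 105 min = 10:37 AM.
Customs is bounded by the flight, so the earliest it can start is 10:37 AM.

10:37 AM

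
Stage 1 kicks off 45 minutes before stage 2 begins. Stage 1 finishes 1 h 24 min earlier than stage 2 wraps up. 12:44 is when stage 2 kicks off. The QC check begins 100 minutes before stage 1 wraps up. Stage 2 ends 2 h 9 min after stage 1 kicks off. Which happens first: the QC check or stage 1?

the QC check

Stage 1 starts at 12:44 − 45 min = 11:59.
Stage 2 ends at 11:59 + 129 min = 14:08.
Stage 1 ends at 14:08 − 84 min = 12:44.
The QC check starts at 12:44 − 100 min = 11:04.
The QC check starts at 11:04 and stage 1 starts at 11:59, so the QC check is first.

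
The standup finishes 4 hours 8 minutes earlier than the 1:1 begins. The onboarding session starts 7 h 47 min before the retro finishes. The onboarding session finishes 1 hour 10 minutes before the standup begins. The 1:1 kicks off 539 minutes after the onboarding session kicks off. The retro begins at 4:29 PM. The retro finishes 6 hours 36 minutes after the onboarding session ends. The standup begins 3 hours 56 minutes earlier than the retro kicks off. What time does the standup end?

The standup starts at 4:29 PM − 236 min = 12:33 PM.
The onboarding session ends at 12:33 PM − 70 min = 11:23 AM.
The retro ends at 11:23 AM + 396 min = 5:59 PM.
The onboarding session starts at 5:59 PM − 467 min = 10:12 AM.
The 1:1 starts at 10:12 AM + 539 min = 7:11 PM.
The standup ends at 7:11 PM − 248 min = 3:03 PM.

3:03 PM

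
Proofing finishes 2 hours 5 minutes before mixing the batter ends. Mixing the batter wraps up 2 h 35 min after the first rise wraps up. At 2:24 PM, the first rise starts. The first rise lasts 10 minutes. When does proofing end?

3:04 PM

The first rise ends at 2:24 PM + 10 min = 2:34 PM.
Mixing the batter ends at 2:34 PM + 155 min = 5:09 PM.
Proofing ends at 5:09 PM − 125 min = 3:04 PM.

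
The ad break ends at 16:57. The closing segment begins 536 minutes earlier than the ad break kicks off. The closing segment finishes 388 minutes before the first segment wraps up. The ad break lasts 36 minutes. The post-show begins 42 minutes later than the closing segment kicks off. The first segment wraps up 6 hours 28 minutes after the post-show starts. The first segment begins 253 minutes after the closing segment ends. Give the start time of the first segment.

12:20

The ad break starts at 16:57 − 36 min = 16:21.
The closing segment starts at 16:21 − 536 min = 07:25.
The post-show starts at 07:25 + 42 min = 08:07.
The first segment ends at 08:07 + 388 min = 14:35.
The closing segment ends at 14:35 − 388 min = 08:07.
The first segment starts at 08:07 + 253 min = 12:20.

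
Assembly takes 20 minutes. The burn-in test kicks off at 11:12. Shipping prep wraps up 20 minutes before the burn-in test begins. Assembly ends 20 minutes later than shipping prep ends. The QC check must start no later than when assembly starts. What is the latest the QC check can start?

10:52

Shipping prep ends at 11:12 − 20 min = 10:52.
Assembly ends at 10:52 + 20 min = 11:12.
Assembly starts at 11:12 − 20 min = 10:52.
The QC check is bounded by assembly, so the latest it can start is 10:52.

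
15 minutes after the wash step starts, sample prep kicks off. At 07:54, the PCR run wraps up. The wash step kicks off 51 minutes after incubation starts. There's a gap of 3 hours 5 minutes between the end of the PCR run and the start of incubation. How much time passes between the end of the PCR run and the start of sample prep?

Incubation starts at 07:54 + 185 min = 10:59.
The wash step starts at 10:59 + 51 min = 11:50.
Sample prep starts at 11:50 + 15 min = 12:05.
From 07:54 to 12:05 is 4 hours 11 minutes.

4 hours 11 minutes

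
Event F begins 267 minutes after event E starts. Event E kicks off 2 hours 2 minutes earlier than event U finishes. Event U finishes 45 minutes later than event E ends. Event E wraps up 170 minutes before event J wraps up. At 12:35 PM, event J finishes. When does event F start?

Event E ends at 12:35 PM − 170 min = 9:45 AM.
Event U ends at 9:45 AM + 45 min = 10:30 AM.
Event E starts at 10:30 AM − 122 min = 8:28 AM.
Event F starts at 8:28 AM + 267 min = 12:55 PM.

12:55 PM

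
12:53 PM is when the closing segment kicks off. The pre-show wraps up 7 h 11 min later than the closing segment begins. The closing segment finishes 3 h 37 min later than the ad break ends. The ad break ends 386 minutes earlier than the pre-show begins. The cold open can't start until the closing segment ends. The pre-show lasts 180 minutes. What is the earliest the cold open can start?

The pre-show ends at 12:53 PM + 431 min = 8:04 PM.
The pre-show starts at 8:04 PM − 180 min = 5:04 PM.
The ad break ends at 5:04 PM − 386 min = 10:38 AM.
The closing segment ends at 10:38 AM + 217 min = 2:15 PM.
The cold open is bounded by the closing segment, so the earliest it can start is 2:15 PM.

2:15 PM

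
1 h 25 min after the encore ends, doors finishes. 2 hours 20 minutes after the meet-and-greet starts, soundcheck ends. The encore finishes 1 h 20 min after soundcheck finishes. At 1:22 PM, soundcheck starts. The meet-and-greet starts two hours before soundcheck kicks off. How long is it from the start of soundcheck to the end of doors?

3 h 5 min

The meet-and-greet starts at 1:22 PM − 120 min = 11:22 AM.
Soundcheck ends at 11:22 AM + 140 min = 1:42 PM.
The encore ends at 1:42 PM + 80 min = 3:02 PM.
Doors ends at 3:02 PM + 85 min = 4:27 PM.
From 1:22 PM to 4:27 PM is 3 h 5 min.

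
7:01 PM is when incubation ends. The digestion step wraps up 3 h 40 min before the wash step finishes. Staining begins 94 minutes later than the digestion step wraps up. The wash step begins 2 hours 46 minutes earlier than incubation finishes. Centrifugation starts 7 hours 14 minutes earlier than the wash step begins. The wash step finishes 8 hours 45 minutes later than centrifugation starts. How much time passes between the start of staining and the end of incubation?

The wash step starts at 7:01 PM − 166 min = 4:15 PM.
Centrifugation starts at 4:15 PM − 434 min = 9:01 AM.
The wash step ends at 9:01 AM + 525 min = 5:46 PM.
The digestion step ends at 5:46 PM − 220 min = 2:06 PM.
Staining starts at 2:06 PM + 94 min = 3:40 PM.
From 3:40 PM to 7:01 PM is 3 h 21 min.

3 h 21 min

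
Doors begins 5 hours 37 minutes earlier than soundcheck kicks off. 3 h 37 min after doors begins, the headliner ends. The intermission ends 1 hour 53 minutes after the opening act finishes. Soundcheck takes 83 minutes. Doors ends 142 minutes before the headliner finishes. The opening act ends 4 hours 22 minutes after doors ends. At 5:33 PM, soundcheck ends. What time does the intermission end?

6:03 PM

Soundcheck starts at 5:33 PM − 83 min = 4:10 PM.
Doors starts at 4:10 PM − 337 min = 10:33 AM.
The headliner ends at 10:33 AM + 217 min = 2:10 PM.
Doors ends at 2:10 PM − 142 min = 11:48 AM.
The opening act ends at 11:48 AM + 262 min = 4:10 PM.
The intermission ends at 4:10 PM + 113 min = 6:03 PM.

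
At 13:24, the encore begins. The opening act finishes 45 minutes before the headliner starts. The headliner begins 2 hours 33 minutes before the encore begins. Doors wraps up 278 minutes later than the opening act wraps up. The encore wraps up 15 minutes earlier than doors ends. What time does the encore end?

14:29

The headliner starts at 13:24 − 153 min = 10:51.
The opening act ends at 10:51 − 45 min = 10:06.
Doors ends at 10:06 + 278 min = 14:44.
The encore ends at 14:44 − 15 min = 14:29.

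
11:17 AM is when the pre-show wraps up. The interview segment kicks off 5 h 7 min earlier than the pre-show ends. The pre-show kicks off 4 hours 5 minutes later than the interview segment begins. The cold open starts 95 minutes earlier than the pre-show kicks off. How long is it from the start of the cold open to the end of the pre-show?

157 minutes

The interview segment starts at 11:17 AM − 307 min = 6:10 AM.
The pre-show starts at 6:10 AM + 245 min = 10:15 AM.
The cold open starts at 10:15 AM − 95 min = 8:40 AM.
From 8:40 AM to 11:17 AM is 157 minutes.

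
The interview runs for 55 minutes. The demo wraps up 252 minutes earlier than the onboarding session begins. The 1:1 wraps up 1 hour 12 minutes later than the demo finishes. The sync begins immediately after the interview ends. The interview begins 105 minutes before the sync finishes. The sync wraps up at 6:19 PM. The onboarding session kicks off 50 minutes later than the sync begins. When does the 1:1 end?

3:19 PM

The interview starts at 6:19 PM − 105 min = 4:34 PM.
The interview ends at 4:34 PM + 55 min = 5:29 PM.
So the sync starts at 5:29 PM.
The onboarding session starts at 5:29 PM + 50 min = 6:19 PM.
The demo ends at 6:19 PM − 252 min = 2:07 PM.
The 1:1 ends at 2:07 PM + 72 min = 3:19 PM.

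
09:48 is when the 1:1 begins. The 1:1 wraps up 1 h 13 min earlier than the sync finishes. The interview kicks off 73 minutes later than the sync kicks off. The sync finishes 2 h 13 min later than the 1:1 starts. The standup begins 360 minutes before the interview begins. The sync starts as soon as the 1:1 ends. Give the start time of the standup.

06:01

The sync ends at 09:48 + 133 min = 12:01.
The 1:1 ends at 12:01 − 73 min = 10:48.
So the sync starts at 10:48.
The interview starts at 10:48 + 73 min = 12:01.
The standup starts at 12:01 − 360 min = 06:01.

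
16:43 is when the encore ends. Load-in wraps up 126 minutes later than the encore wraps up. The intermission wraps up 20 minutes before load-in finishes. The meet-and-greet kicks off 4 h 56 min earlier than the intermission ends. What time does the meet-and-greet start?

Load-in ends at 16:43 + 126 min = 18:49.
The intermission ends at 18:49 − 20 min = 18:29.
The meet-and-greet starts at 18:29 − 296 min = 13:33.

13:33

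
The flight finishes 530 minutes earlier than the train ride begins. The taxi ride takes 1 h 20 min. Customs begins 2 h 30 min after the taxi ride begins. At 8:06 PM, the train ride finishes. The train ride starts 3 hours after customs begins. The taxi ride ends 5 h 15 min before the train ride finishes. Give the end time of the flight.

The taxi ride ends at 8:06 PM − 315 min = 2:51 PM.
The taxi ride starts at 2:51 PM − 80 min = 1:31 PM.
Customs starts at 1:31 PM + 150 min = 4:01 PM.
The train ride starts at 4:01 PM + 180 min = 7:01 PM.
The flight ends at 7:01 PM − 530 min = 10:11 AM.

10:11 AM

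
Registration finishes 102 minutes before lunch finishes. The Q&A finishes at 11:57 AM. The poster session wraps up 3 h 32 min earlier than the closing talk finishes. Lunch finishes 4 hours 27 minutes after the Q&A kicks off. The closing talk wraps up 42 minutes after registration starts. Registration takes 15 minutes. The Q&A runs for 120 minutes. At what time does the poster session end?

The Q&A starts at 11:57 AM − 120 min = 9:57 AM.
Lunch ends at 9:57 AM + 267 min = 2:24 PM.
Registration ends at 2:24 PM − 102 min = 12:42 PM.
Registration starts at 12:42 PM − 15 min = 12:27 PM.
The closing talk ends at 12:27 PM + 42 min = 1:09 PM.
The poster session ends at 1:09 PM − 212 min = 9:37 AM.

9:37 AM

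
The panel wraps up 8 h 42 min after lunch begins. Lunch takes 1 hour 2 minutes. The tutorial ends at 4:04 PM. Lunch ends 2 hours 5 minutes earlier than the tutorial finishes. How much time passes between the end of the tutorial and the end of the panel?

Lunch ends at 4:04 PM − 125 min = 1:59 PM.
Lunch starts at 1:59 PM − 62 min = 12:57 PM.
The panel ends at 12:57 PM + 522 min = 9:39 PM.
From 4:04 PM to 9:39 PM is 335 minutes.

335 minutes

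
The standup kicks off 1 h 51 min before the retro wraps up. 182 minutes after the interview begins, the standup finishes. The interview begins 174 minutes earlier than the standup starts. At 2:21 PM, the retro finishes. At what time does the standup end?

12:38 PM

The standup starts at 2:21 PM − 111 min = 12:30 PM.
The interview starts at 12:30 PM − 174 min = 9:36 AM.
The standup ends at 9:36 AM + 182 min = 12:38 PM.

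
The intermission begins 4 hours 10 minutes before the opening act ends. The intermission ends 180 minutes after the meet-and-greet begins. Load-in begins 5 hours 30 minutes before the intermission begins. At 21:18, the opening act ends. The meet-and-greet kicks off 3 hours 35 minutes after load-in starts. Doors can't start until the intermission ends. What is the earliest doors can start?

18:13

The intermission starts at 21:18 − 250 min = 17:08.
Load-in starts at 17:08 − 330 min = 11:38.
The meet-and-greet starts at 11:38 + 215 min = 15:13.
The intermission ends at 15:13 + 180 min = 18:13.
Doors is bounded by the intermission, so the earliest it can start is 18:13.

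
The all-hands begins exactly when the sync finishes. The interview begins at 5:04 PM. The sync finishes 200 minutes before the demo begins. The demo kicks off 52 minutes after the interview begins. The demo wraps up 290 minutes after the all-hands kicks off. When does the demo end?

The demo starts at 5:04 PM + 52 min = 5:56 PM.
The sync ends at 5:56 PM − 200 min = 2:36 PM.
So the all-hands starts at 2:36 PM.
The demo ends at 2:36 PM + 290 min = 7:26 PM.

7:26 PM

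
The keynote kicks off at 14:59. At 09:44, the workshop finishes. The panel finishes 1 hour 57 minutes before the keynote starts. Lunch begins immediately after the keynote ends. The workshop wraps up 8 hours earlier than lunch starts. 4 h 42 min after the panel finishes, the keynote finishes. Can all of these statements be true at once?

Yes

The panel ends at 14:59 − 117 min = 13:02.
The keynote ends at 13:02 + 282 min = 17:44.
So lunch starts at 17:44.
The workshop ends at 17:44 − 480 min = 09:44.
That matches the stated 09:44, so the schedule is consistent.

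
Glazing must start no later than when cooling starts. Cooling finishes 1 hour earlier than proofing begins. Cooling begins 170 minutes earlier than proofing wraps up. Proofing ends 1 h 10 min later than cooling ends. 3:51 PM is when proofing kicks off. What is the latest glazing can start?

1:11 PM

Cooling ends at 3:51 PM − 60 min = 2:51 PM.
Proofing ends at 2:51 PM + 70 min = 4:01 PM.
Cooling starts at 4:01 PM − 170 min = 1:11 PM.
Glazing is bounded by cooling, so the latest it can start is 1:11 PM.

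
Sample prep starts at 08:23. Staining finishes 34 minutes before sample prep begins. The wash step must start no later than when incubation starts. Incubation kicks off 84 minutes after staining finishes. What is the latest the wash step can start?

09:13

Staining ends at 08:23 − 34 min = 07:49.
Incubation starts at 07:49 + 84 min = 09:13.
The wash step is bounded by incubation, so the latest it can start is 09:13.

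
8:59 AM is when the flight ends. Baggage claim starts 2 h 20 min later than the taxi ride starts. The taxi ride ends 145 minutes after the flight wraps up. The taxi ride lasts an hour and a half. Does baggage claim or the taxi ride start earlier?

The taxi ride ends at 8:59 AM + 145 min = 11:24 AM.
The taxi ride starts at 11:24 AM − 90 min = 9:54 AM.
Baggage claim starts at 9:54 AM + 140 min = 12:14 PM.
Baggage claim starts at 12:14 PM and the taxi ride starts at 9:54 AM, so the taxi ride is first.

the taxi ride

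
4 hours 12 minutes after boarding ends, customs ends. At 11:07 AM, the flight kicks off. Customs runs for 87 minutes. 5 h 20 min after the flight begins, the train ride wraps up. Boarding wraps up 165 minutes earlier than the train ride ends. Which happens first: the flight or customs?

the flight

The train ride ends at 11:07 AM + 320 min = 4:27 PM.
Boarding ends at 4:27 PM − 165 min = 1:42 PM.
Customs ends at 1:42 PM + 252 min = 5:54 PM.
Customs starts at 5:54 PM − 87 min = 4:27 PM.
The flight starts at 11:07 AM and customs starts at 4:27 PM, so the flight is first.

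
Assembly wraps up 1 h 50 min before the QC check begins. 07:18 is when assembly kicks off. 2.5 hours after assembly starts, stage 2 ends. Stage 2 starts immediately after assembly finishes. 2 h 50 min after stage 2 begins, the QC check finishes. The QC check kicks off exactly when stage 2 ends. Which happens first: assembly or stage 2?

Stage 2 ends at 07:18 + 150 min = 09:48.
So the QC check starts at 09:48.
Assembly ends at 09:48 − 110 min = 07:58.
So stage 2 starts at 07:58.
Assembly starts at 07:18 and stage 2 starts at 07:58, so assembly is first.

assembly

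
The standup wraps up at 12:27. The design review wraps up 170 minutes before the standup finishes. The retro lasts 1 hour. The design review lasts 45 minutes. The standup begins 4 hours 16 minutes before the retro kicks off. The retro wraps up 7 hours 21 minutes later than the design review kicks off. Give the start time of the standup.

The design review ends at 12:27 − 170 min = 09:37.
The design review starts at 09:37 − 45 min = 08:52.
The retro ends at 08:52 + 441 min = 16:13.
The retro starts at 16:13 − 60 min = 15:13.
The standup starts at 15:13 − 256 min = 10:57.

10:57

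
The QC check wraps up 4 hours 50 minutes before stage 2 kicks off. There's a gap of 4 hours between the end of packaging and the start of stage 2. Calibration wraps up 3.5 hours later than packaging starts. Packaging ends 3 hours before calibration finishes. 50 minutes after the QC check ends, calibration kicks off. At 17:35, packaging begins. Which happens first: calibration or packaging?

Calibration ends at 17:35 + 210 min = 21:05.
Packaging ends at 21:05 − 180 min = 18:05.
Stage 2 starts at 18:05 + 240 min = 22:05.
The QC check ends at 22:05 − 290 min = 17:15.
Calibration starts at 17:15 + 50 min = 18:05.
Calibration starts at 18:05 and packaging starts at 17:35, so packaging is first.

packaging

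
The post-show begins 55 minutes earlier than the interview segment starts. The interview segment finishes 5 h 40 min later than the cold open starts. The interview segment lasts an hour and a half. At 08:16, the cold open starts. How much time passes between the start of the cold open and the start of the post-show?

3 h 15 min

The interview segment ends at 08:16 + 340 min = 13:56.
The interview segment starts at 13:56 − 90 min = 12:26.
The post-show starts at 12:26 − 55 min = 11:31.
From 08:16 to 11:31 is 3 h 15 min.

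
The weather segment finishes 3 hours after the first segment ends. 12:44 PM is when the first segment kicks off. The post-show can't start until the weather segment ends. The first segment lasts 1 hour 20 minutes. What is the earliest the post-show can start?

5:04 PM

The first segment ends at 12:44 PM + 80 min = 2:04 PM.
The weather segment ends at 2:04 PM + 180 min = 5:04 PM.
The post-show is bounded by the weather segment, so the earliest it can start is 5:04 PM.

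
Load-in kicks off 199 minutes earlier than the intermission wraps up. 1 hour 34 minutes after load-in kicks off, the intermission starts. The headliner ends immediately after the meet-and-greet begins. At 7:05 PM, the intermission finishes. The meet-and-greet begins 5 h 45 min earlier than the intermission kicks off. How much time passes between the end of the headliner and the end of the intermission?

Load-in starts at 7:05 PM − 199 min = 3:46 PM.
The intermission starts at 3:46 PM + 94 min = 5:20 PM.
The meet-and-greet starts at 5:20 PM − 345 min = 11:35 AM.
So the headliner ends at 11:35 AM.
From 11:35 AM to 7:05 PM is 450 minutes.

450 minutes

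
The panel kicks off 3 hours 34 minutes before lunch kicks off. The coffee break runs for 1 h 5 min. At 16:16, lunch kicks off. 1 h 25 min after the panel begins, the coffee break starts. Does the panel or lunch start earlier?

The panel starts at 16:16 − 214 min = 12:42.
The panel starts at 12:42 and lunch starts at 16:16, so the panel is first.

the panel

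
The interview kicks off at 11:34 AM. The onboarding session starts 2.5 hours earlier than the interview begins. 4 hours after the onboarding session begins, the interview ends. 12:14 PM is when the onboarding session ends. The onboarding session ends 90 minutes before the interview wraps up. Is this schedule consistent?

No

The onboarding session starts at 11:34 AM − 150 min = 9:04 AM.
The interview ends at 9:04 AM + 240 min = 1:04 PM.
The onboarding session ends at 1:04 PM − 90 min = 11:34 AM.
But the onboarding session is also said to end at 12:14 PM — a 40-minute conflict.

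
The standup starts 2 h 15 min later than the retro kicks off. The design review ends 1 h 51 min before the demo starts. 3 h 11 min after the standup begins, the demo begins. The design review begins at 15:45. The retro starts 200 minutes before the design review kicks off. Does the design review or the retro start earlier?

The retro starts at 15:45 − 200 min = 12:25.
The design review starts at 15:45 and the retro starts at 12:25, so the retro is first.

the retro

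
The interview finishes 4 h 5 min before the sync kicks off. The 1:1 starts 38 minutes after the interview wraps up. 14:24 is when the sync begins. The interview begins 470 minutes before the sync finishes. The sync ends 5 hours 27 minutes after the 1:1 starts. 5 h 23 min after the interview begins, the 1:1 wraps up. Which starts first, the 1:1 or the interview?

the interview

The interview ends at 14:24 − 245 min = 10:19.
The 1:1 starts at 10:19 + 38 min = 10:57.
The sync ends at 10:57 + 327 min = 16:24.
The interview starts at 16:24 − 470 min = 08:34.
The 1:1 starts at 10:57 and the interview starts at 08:34, so the interview is first.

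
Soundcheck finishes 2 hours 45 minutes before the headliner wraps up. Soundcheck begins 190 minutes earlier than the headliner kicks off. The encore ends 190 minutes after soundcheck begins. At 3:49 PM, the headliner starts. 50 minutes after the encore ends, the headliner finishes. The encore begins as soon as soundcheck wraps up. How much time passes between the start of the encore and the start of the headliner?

1 h 55 min

Soundcheck starts at 3:49 PM − 190 min = 12:39 PM.
The encore ends at 12:39 PM + 190 min = 3:49 PM.
The headliner ends at 3:49 PM + 50 min = 4:39 PM.
Soundcheck ends at 4:39 PM − 165 min = 1:54 PM.
So the encore starts at 1:54 PM.
From 1:54 PM to 3:49 PM is 1 h 55 min.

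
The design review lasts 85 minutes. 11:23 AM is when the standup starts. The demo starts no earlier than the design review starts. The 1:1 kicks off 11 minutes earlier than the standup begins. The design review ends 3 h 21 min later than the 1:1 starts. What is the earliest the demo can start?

1:08 PM

The 1:1 starts at 11:23 AM − 11 min = 11:12 AM.
The design review ends at 11:12 AM + 201 min = 2:33 PM.
The design review starts at 2:33 PM − 85 min = 1:08 PM.
The demo is bounded by the design review, so the earliest it can start is 1:08 PM.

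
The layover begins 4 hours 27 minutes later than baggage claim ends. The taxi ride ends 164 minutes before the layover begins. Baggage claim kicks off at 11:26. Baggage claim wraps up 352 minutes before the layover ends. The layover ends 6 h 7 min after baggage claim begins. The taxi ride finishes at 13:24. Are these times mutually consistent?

Yes

The layover ends at 11:26 + 367 min = 17:33.
Baggage claim ends at 17:33 − 352 min = 11:41.
The layover starts at 11:41 + 267 min = 16:08.
The taxi ride ends at 16:08 − 164 min = 13:24.
That matches the stated 13:24, so the schedule is consistent.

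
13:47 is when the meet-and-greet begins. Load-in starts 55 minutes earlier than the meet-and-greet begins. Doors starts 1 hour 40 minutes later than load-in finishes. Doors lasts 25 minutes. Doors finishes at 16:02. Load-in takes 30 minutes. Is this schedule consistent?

Load-in starts at 13:47 − 55 min = 12:52.
Load-in ends at 12:52 + 30 min = 13:22.
Doors starts at 13:22 + 100 min = 15:02.
Doors ends at 15:02 + 25 min = 15:27.
But doors is also said to end at 16:02 — a 35-minute conflict.

No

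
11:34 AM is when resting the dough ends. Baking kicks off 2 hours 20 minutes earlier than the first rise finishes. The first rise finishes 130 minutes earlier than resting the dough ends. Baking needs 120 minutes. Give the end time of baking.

9:04 AM

The first rise ends at 11:34 AM − 130 min = 9:24 AM.
Baking starts at 9:24 AM − 140 min = 7:04 AM.
Baking ends at 7:04 AM + 120 min = 9:04 AM.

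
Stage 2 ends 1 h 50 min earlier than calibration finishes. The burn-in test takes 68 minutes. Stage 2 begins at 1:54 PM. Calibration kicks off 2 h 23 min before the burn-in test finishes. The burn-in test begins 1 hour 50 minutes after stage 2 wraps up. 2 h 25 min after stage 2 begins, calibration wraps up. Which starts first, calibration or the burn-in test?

Calibration ends at 1:54 PM + 145 min = 4:19 PM.
Stage 2 ends at 4:19 PM − 110 min = 2:29 PM.
The burn-in test starts at 2:29 PM + 110 min = 4:19 PM.
The burn-in test ends at 4:19 PM + 68 min = 5:27 PM.
Calibration starts at 5:27 PM − 143 min = 3:04 PM.
Calibration starts at 3:04 PM and the burn-in test starts at 4:19 PM, so calibration is first.

calibration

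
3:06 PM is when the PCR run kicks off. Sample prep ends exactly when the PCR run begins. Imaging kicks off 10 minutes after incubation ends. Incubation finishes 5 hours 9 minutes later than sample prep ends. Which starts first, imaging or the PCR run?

the PCR run

Sample prep ends at 3:06 PM.
Incubation ends at 3:06 PM + 309 min = 8:15 PM.
Imaging starts at 8:15 PM + 10 min = 8:25 PM.
Imaging starts at 8:25 PM and the PCR run starts at 3:06 PM, so the PCR run is first.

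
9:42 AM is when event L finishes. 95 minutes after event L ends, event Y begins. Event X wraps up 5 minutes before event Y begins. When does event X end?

Event Y starts at 9:42 AM + 95 min = 11:17 AM.
Event X ends at 11:17 AM − 5 min = 11:12 AM.

11:12 AM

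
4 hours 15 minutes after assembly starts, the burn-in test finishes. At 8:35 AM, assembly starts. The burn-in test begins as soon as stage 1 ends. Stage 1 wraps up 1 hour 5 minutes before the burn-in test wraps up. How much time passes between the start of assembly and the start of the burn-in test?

190 minutes

The burn-in test ends at 8:35 AM + 255 min = 12:50 PM.
Stage 1 ends at 12:50 PM − 65 min = 11:45 AM.
So the burn-in test starts at 11:45 AM.
From 8:35 AM to 11:45 AM is 190 minutes.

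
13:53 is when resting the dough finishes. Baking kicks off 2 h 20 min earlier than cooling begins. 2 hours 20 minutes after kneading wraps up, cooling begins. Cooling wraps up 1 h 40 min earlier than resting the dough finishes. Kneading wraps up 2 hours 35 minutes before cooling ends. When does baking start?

09:38

Cooling ends at 13:53 − 100 min = 12:13.
Kneading ends at 12:13 − 155 min = 09:38.
Cooling starts at 09:38 + 140 min = 11:58.
Baking starts at 11:58 − 140 min = 09:38.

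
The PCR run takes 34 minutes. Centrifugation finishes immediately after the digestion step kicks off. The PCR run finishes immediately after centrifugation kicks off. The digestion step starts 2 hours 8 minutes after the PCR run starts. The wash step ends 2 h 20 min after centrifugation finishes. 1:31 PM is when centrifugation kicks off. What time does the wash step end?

The PCR run ends at 1:31 PM.
The PCR run starts at 1:31 PM − 34 min = 12:57 PM.
The digestion step starts at 12:57 PM + 128 min = 3:05 PM.
So centrifugation ends at 3:05 PM.
The wash step ends at 3:05 PM + 140 min = 5:25 PM.

5:25 PM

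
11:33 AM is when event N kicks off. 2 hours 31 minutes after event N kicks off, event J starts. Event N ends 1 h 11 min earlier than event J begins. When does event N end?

Event J starts at 11:33 AM + 151 min = 2:04 PM.
Event N ends at 2:04 PM − 71 min = 12:53 PM.

12:53 PM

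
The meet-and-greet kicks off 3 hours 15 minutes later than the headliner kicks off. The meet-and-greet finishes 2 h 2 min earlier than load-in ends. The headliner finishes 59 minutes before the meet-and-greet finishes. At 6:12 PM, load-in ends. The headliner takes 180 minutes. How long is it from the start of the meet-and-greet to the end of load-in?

The meet-and-greet ends at 6:12 PM − 122 min = 4:10 PM.
The headliner ends at 4:10 PM − 59 min = 3:11 PM.
The headliner starts at 3:11 PM − 180 min = 12:11 PM.
The meet-and-greet starts at 12:11 PM + 195 min = 3:26 PM.
From 3:26 PM to 6:12 PM is 2 hours 46 minutes.

2 hours 46 minutes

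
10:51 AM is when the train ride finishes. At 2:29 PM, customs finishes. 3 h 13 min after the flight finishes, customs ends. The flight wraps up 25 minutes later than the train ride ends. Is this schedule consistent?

Yes

The flight ends at 10:51 AM + 25 min = 11:16 AM.
Customs ends at 11:16 AM + 193 min = 2:29 PM.
That matches the stated 2:29 PM, so the schedule is consistent.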